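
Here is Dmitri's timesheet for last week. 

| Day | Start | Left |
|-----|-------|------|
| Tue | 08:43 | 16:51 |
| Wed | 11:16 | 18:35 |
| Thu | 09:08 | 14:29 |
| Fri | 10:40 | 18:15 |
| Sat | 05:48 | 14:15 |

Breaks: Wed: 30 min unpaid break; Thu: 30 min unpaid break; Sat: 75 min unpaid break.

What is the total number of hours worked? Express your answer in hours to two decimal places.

34.58 hours

Tue: 08:43–16:51 = 8 h 8 min
Wed: 11:16–18:35 = 7 h 19 min; less 30 min break → 6 h 49 min
Thu: 09:08–14:29 = 5 h 21 min; less 30 min break → 4 h 51 min
Fri: 10:40–18:15 = 7 h 35 min
Sat: 05:48–14:15 = 8 h 27 min; less 75 min break → 7 h 12 min
Total: 8 h 8 min + 6 h 49 min + 4 h 51 min + 7 h 35 min + 7 h 12 min = 34 h 35 min.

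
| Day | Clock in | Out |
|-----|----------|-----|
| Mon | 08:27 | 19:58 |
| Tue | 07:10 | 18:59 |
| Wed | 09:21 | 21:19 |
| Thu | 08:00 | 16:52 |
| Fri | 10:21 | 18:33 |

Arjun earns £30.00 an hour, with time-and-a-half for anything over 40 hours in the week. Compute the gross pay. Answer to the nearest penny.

Mon: 08:27–19:58 = 11 h 31 min
Tue: 07:10–18:59 = 11 h 49 min
Wed: 09:21–21:19 = 11 h 58 min
Thu: 08:00–16:52 = 8 h 52 min
Fri: 10:21–18:33 = 8 h 12 min
Total worked: 52 h 22 min = 3142 min.
Regular 40 h 0 min = 2400 min at £30.00/h; overtime 12 h 22 min = 742 min at £45.00/h.
Pay = (2400 × £30.00 + 742 × £45.00) ÷ 60 = £1756.50.

£1756.50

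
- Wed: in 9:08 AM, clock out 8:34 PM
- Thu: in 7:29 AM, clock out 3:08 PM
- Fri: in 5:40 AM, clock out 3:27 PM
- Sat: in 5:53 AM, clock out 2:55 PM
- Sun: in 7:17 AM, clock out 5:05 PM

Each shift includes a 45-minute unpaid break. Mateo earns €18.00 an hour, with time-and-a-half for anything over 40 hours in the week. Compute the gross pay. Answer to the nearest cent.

€826.65

Wed: 9:08 AM–8:34 PM = 11 h 26 min; less 45 min break → 10 h 41 min
Thu: 7:29 AM–3:08 PM = 7 h 39 min; less 45 min break → 6 h 54 min
Fri: 5:40 AM–3:27 PM = 9 h 47 min; less 45 min break → 9 h 2 min
Sat: 5:53 AM–2:55 PM = 9 h 2 min; less 45 min break → 8 h 17 min
Sun: 7:17 AM–5:05 PM = 9 h 48 min; less 45 min break → 9 h 3 min
Total worked: 43 h 57 min = 2637 min.
Regular 40 h 0 min = 2400 min at €18.00/h; overtime 3 h 57 min = 237 min at €27.00/h.
Pay = (2400 × €18.00 + 237 × €27.00) ÷ 60 = €826.65.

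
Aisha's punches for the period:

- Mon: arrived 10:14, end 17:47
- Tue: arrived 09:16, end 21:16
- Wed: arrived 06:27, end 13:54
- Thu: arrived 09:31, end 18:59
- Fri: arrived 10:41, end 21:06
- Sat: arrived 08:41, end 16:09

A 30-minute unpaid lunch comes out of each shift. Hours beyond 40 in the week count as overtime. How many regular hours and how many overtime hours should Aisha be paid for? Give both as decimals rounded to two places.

Mon: 10:14–17:47 = 7 h 33 min; less 30 min break → 7 h 3 min
Tue: 09:16–21:16 = 12 h 0 min; less 30 min break → 11 h 30 min
Wed: 06:27–13:54 = 7 h 27 min; less 30 min break → 6 h 57 min
Thu: 09:31–18:59 = 9 h 28 min; less 30 min break → 8 h 58 min
Fri: 10:41–21:06 = 10 h 25 min; less 30 min break → 9 h 55 min
Sat: 08:41–16:09 = 7 h 28 min; less 30 min break → 6 h 58 min
Total worked: 51 h 21 min = 51.35 h.
Threshold 40 h → overtime 11 h 21 min, regular 40 h 0 min.

Regular 40.00 hours, overtime 11.35 hours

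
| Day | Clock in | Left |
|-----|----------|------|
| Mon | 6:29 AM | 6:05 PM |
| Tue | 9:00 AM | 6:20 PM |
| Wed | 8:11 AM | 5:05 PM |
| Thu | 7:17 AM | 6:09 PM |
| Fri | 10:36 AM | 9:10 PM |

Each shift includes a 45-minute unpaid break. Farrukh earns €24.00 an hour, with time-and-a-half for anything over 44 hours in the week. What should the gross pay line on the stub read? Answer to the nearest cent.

€1182.60

Mon: 6:29 AM–6:05 PM = 11 h 36 min; less 45 min break → 10 h 51 min
Tue: 9:00 AM–6:20 PM = 9 h 20 min; less 45 min break → 8 h 35 min
Wed: 8:11 AM–5:05 PM = 8 h 54 min; less 45 min break → 8 h 9 min
Thu: 7:17 AM–6:09 PM = 10 h 52 min; less 45 min break → 10 h 7 min
Fri: 10:36 AM–9:10 PM = 10 h 34 min; less 45 min break → 9 h 49 min
Total worked: 47 h 31 min = 2851 min.
Regular 44 h 0 min = 2640 min at €24.00/h; overtime 3 h 31 min = 211 min at €36.00/h.
Pay = (2640 × €24.00 + 211 × €36.00) ÷ 60 = €1182.60.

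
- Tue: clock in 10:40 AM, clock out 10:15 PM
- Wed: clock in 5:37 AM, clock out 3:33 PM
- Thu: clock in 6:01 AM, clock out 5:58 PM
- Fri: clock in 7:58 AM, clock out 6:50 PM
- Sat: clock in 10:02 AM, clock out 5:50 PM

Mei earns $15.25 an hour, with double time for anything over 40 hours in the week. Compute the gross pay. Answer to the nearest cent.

Tue: 10:40 AM–10:15 PM = 11 h 35 min
Wed: 5:37 AM–3:33 PM = 9 h 56 min
Thu: 6:01 AM–5:58 PM = 11 h 57 min
Fri: 7:58 AM–6:50 PM = 10 h 52 min
Sat: 10:02 AM–5:50 PM = 7 h 48 min
Total worked: 52 h 8 min = 3128 min.
Regular 40 h 0 min = 2400 min at $15.25/h; overtime 12 h 8 min = 728 min at $30.50/h.
Pay = (2400 × $15.25 + 728 × $30.50) ÷ 60 = $980.07.

$980.07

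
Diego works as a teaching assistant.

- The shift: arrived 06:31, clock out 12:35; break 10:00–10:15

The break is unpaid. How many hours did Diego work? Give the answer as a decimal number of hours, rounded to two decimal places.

5.82 hours

The shift: 06:31–12:35 = 6 h 4 min; less 15 min break → 5 h 49 min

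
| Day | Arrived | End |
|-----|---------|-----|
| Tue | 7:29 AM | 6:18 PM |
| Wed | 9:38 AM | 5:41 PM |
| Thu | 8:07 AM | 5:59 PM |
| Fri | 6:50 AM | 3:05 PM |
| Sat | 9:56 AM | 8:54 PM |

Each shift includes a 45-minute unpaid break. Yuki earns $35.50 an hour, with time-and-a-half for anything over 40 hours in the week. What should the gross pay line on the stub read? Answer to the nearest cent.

Tue: 7:29 AM–6:18 PM = 10 h 49 min; less 45 min break → 10 h 4 min
Wed: 9:38 AM–5:41 PM = 8 h 3 min; less 45 min break → 7 h 18 min
Thu: 8:07 AM–5:59 PM = 9 h 52 min; less 45 min break → 9 h 7 min
Fri: 6:50 AM–3:05 PM = 8 h 15 min; less 45 min break → 7 h 30 min
Sat: 9:56 AM–8:54 PM = 10 h 58 min; less 45 min break → 10 h 13 min
Total worked: 44 h 12 min = 2652 min.
Regular 40 h 0 min = 2400 min at $35.50/h; overtime 4 h 12 min = 252 min at $53.25/h.
Pay = (2400 × $35.50 + 252 × $53.25) ÷ 60 = $1643.65.

$1643.65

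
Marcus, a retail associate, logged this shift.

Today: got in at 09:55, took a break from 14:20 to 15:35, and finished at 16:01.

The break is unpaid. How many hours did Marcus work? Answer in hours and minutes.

Today: 09:55–16:01 = 6 h 6 min; less 75 min break → 4 h 51 min

4 h 51 min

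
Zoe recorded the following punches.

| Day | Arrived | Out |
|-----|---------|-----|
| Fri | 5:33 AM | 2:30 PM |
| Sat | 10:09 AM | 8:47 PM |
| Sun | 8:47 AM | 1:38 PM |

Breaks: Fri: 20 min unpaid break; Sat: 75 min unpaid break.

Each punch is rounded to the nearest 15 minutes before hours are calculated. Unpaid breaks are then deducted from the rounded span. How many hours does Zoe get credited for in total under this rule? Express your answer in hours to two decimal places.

Fri: in 5:33 AM→5:30 AM, out 2:30 PM→2:30 PM; 9 h 0 min − 20 min = 8 h 40 min
Sat: in 10:09 AM→10:15 AM, out 8:47 PM→8:45 PM; 10 h 30 min − 75 min = 9 h 15 min
Sun: in 8:47 AM→8:45 AM, out 1:38 PM→1:45 PM; 5 h 0 min
Total credited: 22 h 55 min.

22.92 hours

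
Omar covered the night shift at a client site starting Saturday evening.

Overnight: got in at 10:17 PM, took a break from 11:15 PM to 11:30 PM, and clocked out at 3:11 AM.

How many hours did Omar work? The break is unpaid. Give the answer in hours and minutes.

Overnight: 10:17 PM → midnight = 1 h 43 min; midnight → 3:11 AM = 3 h 11 min; span 4 h 54 min; less 15 min break → 4 h 39 min

4 h 39 min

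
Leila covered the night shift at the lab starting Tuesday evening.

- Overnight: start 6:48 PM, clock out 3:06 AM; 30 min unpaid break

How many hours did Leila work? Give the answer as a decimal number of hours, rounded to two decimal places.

7.80 hours

Overnight: 6:48 PM → midnight = 5 h 12 min; midnight → 3:06 AM = 3 h 6 min; span 8 h 18 min; less 30 min break → 7 h 48 min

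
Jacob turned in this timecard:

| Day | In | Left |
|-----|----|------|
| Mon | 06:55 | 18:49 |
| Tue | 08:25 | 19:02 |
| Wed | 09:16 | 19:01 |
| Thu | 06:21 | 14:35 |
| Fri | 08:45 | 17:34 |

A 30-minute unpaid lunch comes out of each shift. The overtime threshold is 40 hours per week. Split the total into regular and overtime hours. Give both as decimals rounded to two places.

Mon: 06:55–18:49 = 11 h 54 min; less 30 min break → 11 h 24 min
Tue: 08:25–19:02 = 10 h 37 min; less 30 min break → 10 h 7 min
Wed: 09:16–19:01 = 9 h 45 min; less 30 min break → 9 h 15 min
Thu: 06:21–14:35 = 8 h 14 min; less 30 min break → 7 h 44 min
Fri: 08:45–17:34 = 8 h 49 min; less 30 min break → 8 h 19 min
Total worked: 46 h 49 min = 46.82 h.
Threshold 40 h → overtime 6 h 49 min, regular 40 h 0 min.

Regular 40.00 hours, overtime 6.82 hours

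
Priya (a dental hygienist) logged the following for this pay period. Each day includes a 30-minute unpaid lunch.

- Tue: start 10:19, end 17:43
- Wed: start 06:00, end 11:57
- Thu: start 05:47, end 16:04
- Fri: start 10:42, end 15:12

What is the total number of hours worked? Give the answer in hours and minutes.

Tue: 10:19–17:43 = 7 h 24 min; less 30 min break → 6 h 54 min
Wed: 06:00–11:57 = 5 h 57 min; less 30 min break → 5 h 27 min
Thu: 05:47–16:04 = 10 h 17 min; less 30 min break → 9 h 47 min
Fri: 10:42–15:12 = 4 h 30 min; less 30 min break → 4 h 0 min
Total: 6 h 54 min + 5 h 27 min + 9 h 47 min + 4 h 0 min = 26 h 8 min.

26 h 8 min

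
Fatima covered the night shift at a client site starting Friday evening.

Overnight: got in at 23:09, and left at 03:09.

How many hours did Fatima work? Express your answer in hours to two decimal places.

Overnight: 23:09 → midnight = 0 h 51 min; midnight → 03:09 = 3 h 9 min; span 4 h 0 min

4.00 hours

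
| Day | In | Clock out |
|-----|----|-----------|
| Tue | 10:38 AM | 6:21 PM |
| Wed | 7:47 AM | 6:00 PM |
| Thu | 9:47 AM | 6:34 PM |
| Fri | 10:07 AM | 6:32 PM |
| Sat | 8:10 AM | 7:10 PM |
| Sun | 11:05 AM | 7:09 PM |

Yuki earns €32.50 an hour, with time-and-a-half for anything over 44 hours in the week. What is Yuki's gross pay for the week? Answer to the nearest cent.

Tue: 10:38 AM–6:21 PM = 7 h 43 min
Wed: 7:47 AM–6:00 PM = 10 h 13 min
Thu: 9:47 AM–6:34 PM = 8 h 47 min
Fri: 10:07 AM–6:32 PM = 8 h 25 min
Sat: 8:10 AM–7:10 PM = 11 h 0 min
Sun: 11:05 AM–7:09 PM = 8 h 4 min
Total worked: 54 h 12 min = 3252 min.
Regular 44 h 0 min = 2640 min at €32.50/h; overtime 10 h 12 min = 612 min at €48.75/h.
Pay = (2640 × €32.50 + 612 × €48.75) ÷ 60 = €1927.25.

€1927.25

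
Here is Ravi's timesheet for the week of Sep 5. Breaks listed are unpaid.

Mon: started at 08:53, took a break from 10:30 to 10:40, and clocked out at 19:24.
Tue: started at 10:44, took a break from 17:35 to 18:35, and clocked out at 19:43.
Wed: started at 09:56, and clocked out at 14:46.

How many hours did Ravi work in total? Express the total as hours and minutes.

Mon: 08:53–19:24 = 10 h 31 min; less 10 min break → 10 h 21 min
Tue: 10:44–19:43 = 8 h 59 min; less 60 min break → 7 h 59 min
Wed: 09:56–14:46 = 4 h 50 min
Total: 10 h 21 min + 7 h 59 min + 4 h 50 min = 23 h 10 min.

23 h 10 min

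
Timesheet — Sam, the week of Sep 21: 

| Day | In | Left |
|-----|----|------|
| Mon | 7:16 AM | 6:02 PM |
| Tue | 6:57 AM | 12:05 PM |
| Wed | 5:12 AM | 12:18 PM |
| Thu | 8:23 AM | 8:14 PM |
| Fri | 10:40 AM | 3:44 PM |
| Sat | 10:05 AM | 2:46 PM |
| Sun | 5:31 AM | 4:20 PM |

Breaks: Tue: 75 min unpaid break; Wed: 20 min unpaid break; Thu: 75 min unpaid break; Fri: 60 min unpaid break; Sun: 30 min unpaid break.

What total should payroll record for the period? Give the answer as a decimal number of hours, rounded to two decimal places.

51.08 hours

Mon: 7:16 AM–6:02 PM = 10 h 46 min
Tue: 6:57 AM–12:05 PM = 5 h 8 min; less 75 min break → 3 h 53 min
Wed: 5:12 AM–12:18 PM = 7 h 6 min; less 20 min break → 6 h 46 min
Thu: 8:23 AM–8:14 PM = 11 h 51 min; less 75 min break → 10 h 36 min
Fri: 10:40 AM–3:44 PM = 5 h 4 min; less 60 min break → 4 h 4 min
Sat: 10:05 AM–2:46 PM = 4 h 41 min
Sun: 5:31 AM–4:20 PM = 10 h 49 min; less 30 min break → 10 h 19 min
Total: 10 h 46 min + 3 h 53 min + 6 h 46 min + 10 h 36 min + 4 h 4 min + 4 h 41 min + 10 h 19 min = 51 h 5 min.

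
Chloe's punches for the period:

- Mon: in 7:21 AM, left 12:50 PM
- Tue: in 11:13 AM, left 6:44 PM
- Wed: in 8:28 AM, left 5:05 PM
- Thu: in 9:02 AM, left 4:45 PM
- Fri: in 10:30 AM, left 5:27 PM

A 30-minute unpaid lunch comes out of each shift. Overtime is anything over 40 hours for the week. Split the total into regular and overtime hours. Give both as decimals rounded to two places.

Regular 33.78 hours, overtime 0.00 hours

Mon: 7:21 AM–12:50 PM = 5 h 29 min; less 30 min break → 4 h 59 min
Tue: 11:13 AM–6:44 PM = 7 h 31 min; less 30 min break → 7 h 1 min
Wed: 8:28 AM–5:05 PM = 8 h 37 min; less 30 min break → 8 h 7 min
Thu: 9:02 AM–4:45 PM = 7 h 43 min; less 30 min break → 7 h 13 min
Fri: 10:30 AM–5:27 PM = 6 h 57 min; less 30 min break → 6 h 27 min
Total worked: 33 h 47 min = 33.78 h.
Threshold 40 h → overtime 0 h 0 min, regular 33 h 47 min.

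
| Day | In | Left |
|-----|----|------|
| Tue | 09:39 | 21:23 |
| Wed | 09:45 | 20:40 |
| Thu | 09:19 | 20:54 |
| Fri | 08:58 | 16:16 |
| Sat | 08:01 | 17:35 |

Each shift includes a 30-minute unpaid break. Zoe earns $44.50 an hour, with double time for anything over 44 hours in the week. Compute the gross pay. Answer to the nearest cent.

Tue: 09:39–21:23 = 11 h 44 min; less 30 min break → 11 h 14 min
Wed: 09:45–20:40 = 10 h 55 min; less 30 min break → 10 h 25 min
Thu: 09:19–20:54 = 11 h 35 min; less 30 min break → 11 h 5 min
Fri: 08:58–16:16 = 7 h 18 min; less 30 min break → 6 h 48 min
Sat: 08:01–17:35 = 9 h 34 min; less 30 min break → 9 h 4 min
Total worked: 48 h 36 min = 2916 min.
Regular 44 h 0 min = 2640 min at $44.50/h; overtime 4 h 36 min = 276 min at $89.00/h.
Pay = (2640 × $44.50 + 276 × $89.00) ÷ 60 = $2367.40.

$2367.40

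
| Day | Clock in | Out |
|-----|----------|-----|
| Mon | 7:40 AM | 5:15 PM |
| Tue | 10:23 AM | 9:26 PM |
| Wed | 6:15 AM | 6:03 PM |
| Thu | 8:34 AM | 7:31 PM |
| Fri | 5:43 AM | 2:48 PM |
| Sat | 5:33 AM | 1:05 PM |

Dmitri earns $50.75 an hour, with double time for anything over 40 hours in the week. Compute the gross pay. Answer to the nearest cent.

$4060.00

Mon: 7:40 AM–5:15 PM = 9 h 35 min
Tue: 10:23 AM–9:26 PM = 11 h 3 min
Wed: 6:15 AM–6:03 PM = 11 h 48 min
Thu: 8:34 AM–7:31 PM = 10 h 57 min
Fri: 5:43 AM–2:48 PM = 9 h 5 min
Sat: 5:33 AM–1:05 PM = 7 h 32 min
Total worked: 60 h 0 min = 3600 min.
Regular 40 h 0 min = 2400 min at $50.75/h; overtime 20 h 0 min = 1200 min at $101.50/h.
Pay = (2400 × $50.75 + 1200 × $101.50) ÷ 60 = $4060.00.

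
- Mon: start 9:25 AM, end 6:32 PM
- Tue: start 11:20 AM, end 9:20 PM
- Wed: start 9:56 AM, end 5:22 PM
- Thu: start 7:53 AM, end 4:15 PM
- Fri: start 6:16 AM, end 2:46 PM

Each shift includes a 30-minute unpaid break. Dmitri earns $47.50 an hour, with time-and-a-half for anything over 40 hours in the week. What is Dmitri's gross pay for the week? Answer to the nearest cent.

$1965.31

Mon: 9:25 AM–6:32 PM = 9 h 7 min; less 30 min break → 8 h 37 min
Tue: 11:20 AM–9:20 PM = 10 h 0 min; less 30 min break → 9 h 30 min
Wed: 9:56 AM–5:22 PM = 7 h 26 min; less 30 min break → 6 h 56 min
Thu: 7:53 AM–4:15 PM = 8 h 22 min; less 30 min break → 7 h 52 min
Fri: 6:16 AM–2:46 PM = 8 h 30 min; less 30 min break → 8 h 0 min
Total worked: 40 h 55 min = 2455 min.
Regular 40 h 0 min = 2400 min at $47.50/h; overtime 0 h 55 min = 55 min at $71.25/h.
Pay = (2400 × $47.50 + 55 × $71.25) ÷ 60 = $1965.31.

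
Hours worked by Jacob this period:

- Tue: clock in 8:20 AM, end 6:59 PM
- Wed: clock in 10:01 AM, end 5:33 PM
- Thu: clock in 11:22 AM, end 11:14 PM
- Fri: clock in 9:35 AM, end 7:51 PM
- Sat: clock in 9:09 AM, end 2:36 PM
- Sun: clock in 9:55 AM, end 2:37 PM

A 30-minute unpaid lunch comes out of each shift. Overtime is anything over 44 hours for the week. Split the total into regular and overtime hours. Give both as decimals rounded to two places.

Tue: 8:20 AM–6:59 PM = 10 h 39 min; less 30 min break → 10 h 9 min
Wed: 10:01 AM–5:33 PM = 7 h 32 min; less 30 min break → 7 h 2 min
Thu: 11:22 AM–11:14 PM = 11 h 52 min; less 30 min break → 11 h 22 min
Fri: 9:35 AM–7:51 PM = 10 h 16 min; less 30 min break → 9 h 46 min
Sat: 9:09 AM–2:36 PM = 5 h 27 min; less 30 min break → 4 h 57 min
Sun: 9:55 AM–2:37 PM = 4 h 42 min; less 30 min break → 4 h 12 min
Total worked: 47 h 28 min = 47.47 h.
Threshold 44 h → overtime 3 h 28 min, regular 44 h 0 min.

Regular 44.00 hours, overtime 3.47 hours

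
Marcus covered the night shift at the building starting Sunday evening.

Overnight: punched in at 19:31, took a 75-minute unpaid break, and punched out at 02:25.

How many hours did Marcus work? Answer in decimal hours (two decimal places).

Overnight: 19:31 → midnight = 4 h 29 min; midnight → 02:25 = 2 h 25 min; span 6 h 54 min; less 75 min break → 5 h 39 min

5.65 hours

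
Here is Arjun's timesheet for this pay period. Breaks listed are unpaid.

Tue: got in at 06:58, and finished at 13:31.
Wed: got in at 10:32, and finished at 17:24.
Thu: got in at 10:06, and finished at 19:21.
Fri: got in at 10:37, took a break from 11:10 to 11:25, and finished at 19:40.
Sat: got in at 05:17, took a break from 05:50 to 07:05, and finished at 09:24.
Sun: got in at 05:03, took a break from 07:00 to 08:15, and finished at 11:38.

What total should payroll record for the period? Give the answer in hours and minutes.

Tue: 06:58–13:31 = 6 h 33 min
Wed: 10:32–17:24 = 6 h 52 min
Thu: 10:06–19:21 = 9 h 15 min
Fri: 10:37–19:40 = 9 h 3 min; less 15 min break → 8 h 48 min
Sat: 05:17–09:24 = 4 h 7 min; less 75 min break → 2 h 52 min
Sun: 05:03–11:38 = 6 h 35 min; less 75 min break → 5 h 20 min
Total: 6 h 33 min + 6 h 52 min + 9 h 15 min + 8 h 48 min + 2 h 52 min + 5 h 20 min = 39 h 40 min.

39 h 40 min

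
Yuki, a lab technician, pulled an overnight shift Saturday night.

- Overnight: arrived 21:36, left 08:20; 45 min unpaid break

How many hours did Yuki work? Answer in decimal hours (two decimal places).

Overnight: 21:36 → midnight = 2 h 24 min; midnight → 08:20 = 8 h 20 min; span 10 h 44 min; less 45 min break → 9 h 59 min

9.98 hours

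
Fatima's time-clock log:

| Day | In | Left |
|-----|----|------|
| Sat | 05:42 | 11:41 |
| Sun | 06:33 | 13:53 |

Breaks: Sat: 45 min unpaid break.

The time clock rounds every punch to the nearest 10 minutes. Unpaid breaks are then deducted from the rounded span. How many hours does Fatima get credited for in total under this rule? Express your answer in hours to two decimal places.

12.58 hours

Sat: in 05:42→05:40, out 11:41→11:40; 6 h 0 min − 45 min = 5 h 15 min
Sun: in 06:33→06:30, out 13:53→13:50; 7 h 20 min
Total credited: 12 h 35 min.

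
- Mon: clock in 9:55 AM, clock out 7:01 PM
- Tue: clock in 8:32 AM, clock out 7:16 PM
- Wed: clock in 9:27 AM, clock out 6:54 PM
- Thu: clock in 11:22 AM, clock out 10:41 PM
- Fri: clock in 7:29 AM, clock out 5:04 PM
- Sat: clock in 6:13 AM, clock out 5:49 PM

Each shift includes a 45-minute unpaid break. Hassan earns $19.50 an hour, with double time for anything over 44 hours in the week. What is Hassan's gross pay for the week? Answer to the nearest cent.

Mon: 9:55 AM–7:01 PM = 9 h 6 min; less 45 min break → 8 h 21 min
Tue: 8:32 AM–7:16 PM = 10 h 44 min; less 45 min break → 9 h 59 min
Wed: 9:27 AM–6:54 PM = 9 h 27 min; less 45 min break → 8 h 42 min
Thu: 11:22 AM–10:41 PM = 11 h 19 min; less 45 min break → 10 h 34 min
Fri: 7:29 AM–5:04 PM = 9 h 35 min; less 45 min break → 8 h 50 min
Sat: 6:13 AM–5:49 PM = 11 h 36 min; less 45 min break → 10 h 51 min
Total worked: 57 h 17 min = 3437 min.
Regular 44 h 0 min = 2640 min at $19.50/h; overtime 13 h 17 min = 797 min at $39.00/h.
Pay = (2640 × $19.50 + 797 × $39.00) ÷ 60 = $1376.05.

$1376.05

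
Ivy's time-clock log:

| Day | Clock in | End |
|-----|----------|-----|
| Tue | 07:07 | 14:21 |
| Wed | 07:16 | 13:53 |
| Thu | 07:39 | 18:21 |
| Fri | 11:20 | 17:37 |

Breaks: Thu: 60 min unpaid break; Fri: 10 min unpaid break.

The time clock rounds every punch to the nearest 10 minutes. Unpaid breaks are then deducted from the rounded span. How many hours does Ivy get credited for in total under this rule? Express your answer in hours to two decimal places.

29.50 hours

Tue: in 07:07→07:10, out 14:21→14:20; 7 h 10 min
Wed: in 07:16→07:20, out 13:53→13:50; 6 h 30 min
Thu: in 07:39→07:40, out 18:21→18:20; 10 h 40 min − 60 min = 9 h 40 min
Fri: in 11:20→11:20, out 17:37→17:40; 6 h 20 min − 10 min = 6 h 10 min
Total credited: 29 h 30 min.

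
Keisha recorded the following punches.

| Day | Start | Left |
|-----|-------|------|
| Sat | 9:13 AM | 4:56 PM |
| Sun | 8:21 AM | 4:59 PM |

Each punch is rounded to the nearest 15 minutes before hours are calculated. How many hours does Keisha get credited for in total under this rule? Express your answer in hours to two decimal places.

Sat: in 9:13 AM→9:15 AM, out 4:56 PM→5:00 PM; 7 h 45 min
Sun: in 8:21 AM→8:15 AM, out 4:59 PM→5:00 PM; 8 h 45 min
Total credited: 16 h 30 min.

16.50 hours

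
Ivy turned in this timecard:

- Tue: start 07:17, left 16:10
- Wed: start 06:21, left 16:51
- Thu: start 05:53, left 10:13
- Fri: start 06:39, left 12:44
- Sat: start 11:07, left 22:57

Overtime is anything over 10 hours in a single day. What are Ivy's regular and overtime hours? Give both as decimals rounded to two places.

Regular 39.30 hours, overtime 2.33 hours

Tue: 07:17–16:10 = 8 h 53 min
Wed: 06:21–16:51 = 10 h 30 min
Thu: 05:53–10:13 = 4 h 20 min
Fri: 06:39–12:44 = 6 h 5 min
Sat: 11:07–22:57 = 11 h 50 min
Tue reg 8 h 53 min / OT 0 h 0 min; Wed reg 10 h 0 min / OT 0 h 30 min; Thu reg 4 h 20 min / OT 0 h 0 min; Fri reg 6 h 5 min / OT 0 h 0 min; Sat reg 10 h 0 min / OT 1 h 50 min.
Totals: regular 39 h 18 min, overtime 2 h 20 min.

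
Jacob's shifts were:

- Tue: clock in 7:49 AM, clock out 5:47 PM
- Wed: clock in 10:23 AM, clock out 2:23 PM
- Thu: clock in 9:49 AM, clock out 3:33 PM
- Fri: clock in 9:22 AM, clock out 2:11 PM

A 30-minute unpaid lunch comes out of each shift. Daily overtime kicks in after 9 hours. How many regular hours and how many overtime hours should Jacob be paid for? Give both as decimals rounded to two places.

Tue: 7:49 AM–5:47 PM = 9 h 58 min; less 30 min break → 9 h 28 min
Wed: 10:23 AM–2:23 PM = 4 h 0 min; less 30 min break → 3 h 30 min
Thu: 9:49 AM–3:33 PM = 5 h 44 min; less 30 min break → 5 h 14 min
Fri: 9:22 AM–2:11 PM = 4 h 49 min; less 30 min break → 4 h 19 min
Tue reg 9 h 0 min / OT 0 h 28 min; Wed reg 3 h 30 min / OT 0 h 0 min; Thu reg 5 h 14 min / OT 0 h 0 min; Fri reg 4 h 19 min / OT 0 h 0 min.
Totals: regular 22 h 3 min, overtime 0 h 28 min.

Regular 22.05 hours, overtime 0.47 hours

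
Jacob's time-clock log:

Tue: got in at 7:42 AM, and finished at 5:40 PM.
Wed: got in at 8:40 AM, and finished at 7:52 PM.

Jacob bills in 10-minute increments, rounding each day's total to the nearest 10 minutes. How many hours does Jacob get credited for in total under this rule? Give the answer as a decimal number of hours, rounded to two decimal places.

Tue: 7:42 AM–5:40 PM = 9 h 58 min → rounds to 10 h 0 min
Wed: 8:40 AM–7:52 PM = 11 h 12 min → rounds to 11 h 10 min
Total credited: 21 h 10 min.

21.17 hours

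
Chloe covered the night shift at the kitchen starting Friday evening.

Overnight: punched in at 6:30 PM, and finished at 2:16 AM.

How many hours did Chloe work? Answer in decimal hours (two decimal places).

7.77 hours

Overnight: 6:30 PM → midnight = 5 h 30 min; midnight → 2:16 AM = 2 h 16 min; span 7 h 46 min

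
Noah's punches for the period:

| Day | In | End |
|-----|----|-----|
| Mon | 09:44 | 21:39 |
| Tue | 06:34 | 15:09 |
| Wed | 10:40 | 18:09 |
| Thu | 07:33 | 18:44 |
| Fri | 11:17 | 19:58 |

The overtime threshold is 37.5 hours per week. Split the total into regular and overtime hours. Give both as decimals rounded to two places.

Regular 37.50 hours, overtime 10.35 hours

Mon: 09:44–21:39 = 11 h 55 min
Tue: 06:34–15:09 = 8 h 35 min
Wed: 10:40–18:09 = 7 h 29 min
Thu: 07:33–18:44 = 11 h 11 min
Fri: 11:17–19:58 = 8 h 41 min
Total worked: 47 h 51 min = 47.85 h.
Threshold 37.5 h → overtime 10 h 21 min, regular 37 h 30 min.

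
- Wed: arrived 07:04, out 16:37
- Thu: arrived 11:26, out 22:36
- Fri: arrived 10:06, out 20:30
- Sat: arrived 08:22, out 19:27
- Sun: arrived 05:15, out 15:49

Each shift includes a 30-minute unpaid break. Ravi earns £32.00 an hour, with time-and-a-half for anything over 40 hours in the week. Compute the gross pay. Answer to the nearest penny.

£1772.80

Wed: 07:04–16:37 = 9 h 33 min; less 30 min break → 9 h 3 min
Thu: 11:26–22:36 = 11 h 10 min; less 30 min break → 10 h 40 min
Fri: 10:06–20:30 = 10 h 24 min; less 30 min break → 9 h 54 min
Sat: 08:22–19:27 = 11 h 5 min; less 30 min break → 10 h 35 min
Sun: 05:15–15:49 = 10 h 34 min; less 30 min break → 10 h 4 min
Total worked: 50 h 16 min = 3016 min.
Regular 40 h 0 min = 2400 min at £32.00/h; overtime 10 h 16 min = 616 min at £48.00/h.
Pay = (2400 × £32.00 + 616 × £48.00) ÷ 60 = £1772.80.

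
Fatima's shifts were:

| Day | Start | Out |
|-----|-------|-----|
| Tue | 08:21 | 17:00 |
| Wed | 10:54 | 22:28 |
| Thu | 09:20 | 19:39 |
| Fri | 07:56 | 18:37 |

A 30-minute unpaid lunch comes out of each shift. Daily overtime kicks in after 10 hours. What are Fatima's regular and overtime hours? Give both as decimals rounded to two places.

Regular 37.97 hours, overtime 1.25 hours

Tue: 08:21–17:00 = 8 h 39 min; less 30 min break → 8 h 9 min
Wed: 10:54–22:28 = 11 h 34 min; less 30 min break → 11 h 4 min
Thu: 09:20–19:39 = 10 h 19 min; less 30 min break → 9 h 49 min
Fri: 07:56–18:37 = 10 h 41 min; less 30 min break → 10 h 11 min
Tue reg 8 h 9 min / OT 0 h 0 min; Wed reg 10 h 0 min / OT 1 h 4 min; Thu reg 9 h 49 min / OT 0 h 0 min; Fri reg 10 h 0 min / OT 0 h 11 min.
Totals: regular 37 h 58 min, overtime 1 h 15 min.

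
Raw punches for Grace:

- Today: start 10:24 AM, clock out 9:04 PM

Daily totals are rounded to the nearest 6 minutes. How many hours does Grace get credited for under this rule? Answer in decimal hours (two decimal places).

10.70 hours

Today: 10:24 AM–9:04 PM = 10 h 40 min → rounds to 10 h 42 min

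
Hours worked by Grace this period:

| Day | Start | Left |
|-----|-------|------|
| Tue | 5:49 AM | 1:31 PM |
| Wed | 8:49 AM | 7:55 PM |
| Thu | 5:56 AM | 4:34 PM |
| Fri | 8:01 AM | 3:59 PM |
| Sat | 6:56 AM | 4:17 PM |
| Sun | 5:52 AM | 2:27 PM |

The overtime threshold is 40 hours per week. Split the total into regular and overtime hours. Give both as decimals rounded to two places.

Regular 40.00 hours, overtime 15.33 hours

Tue: 5:49 AM–1:31 PM = 7 h 42 min
Wed: 8:49 AM–7:55 PM = 11 h 6 min
Thu: 5:56 AM–4:34 PM = 10 h 38 min
Fri: 8:01 AM–3:59 PM = 7 h 58 min
Sat: 6:56 AM–4:17 PM = 9 h 21 min
Sun: 5:52 AM–2:27 PM = 8 h 35 min
Total worked: 55 h 20 min = 55.33 h.
Threshold 40 h → overtime 15 h 20 min, regular 40 h 0 min.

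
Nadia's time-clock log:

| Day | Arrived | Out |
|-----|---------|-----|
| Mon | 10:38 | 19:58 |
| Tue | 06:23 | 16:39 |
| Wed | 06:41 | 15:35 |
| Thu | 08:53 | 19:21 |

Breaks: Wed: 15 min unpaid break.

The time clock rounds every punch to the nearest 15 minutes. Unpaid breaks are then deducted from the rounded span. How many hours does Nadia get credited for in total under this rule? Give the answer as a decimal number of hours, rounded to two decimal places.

Mon: in 10:38→10:45, out 19:58→20:00; 9 h 15 min
Tue: in 06:23→06:30, out 16:39→16:45; 10 h 15 min
Wed: in 06:41→06:45, out 15:35→15:30; 8 h 45 min − 15 min = 8 h 30 min
Thu: in 08:53→09:00, out 19:21→19:15; 10 h 15 min
Total credited: 38 h 15 min.

38.25 hours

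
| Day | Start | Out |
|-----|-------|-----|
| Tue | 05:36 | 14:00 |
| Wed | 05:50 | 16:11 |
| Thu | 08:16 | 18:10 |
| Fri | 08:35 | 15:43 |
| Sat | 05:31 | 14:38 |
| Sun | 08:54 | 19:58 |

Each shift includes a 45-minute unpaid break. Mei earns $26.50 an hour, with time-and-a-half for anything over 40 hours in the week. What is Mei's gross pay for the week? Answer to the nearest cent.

Tue: 05:36–14:00 = 8 h 24 min; less 45 min break → 7 h 39 min
Wed: 05:50–16:11 = 10 h 21 min; less 45 min break → 9 h 36 min
Thu: 08:16–18:10 = 9 h 54 min; less 45 min break → 9 h 9 min
Fri: 08:35–15:43 = 7 h 8 min; less 45 min break → 6 h 23 min
Sat: 05:31–14:38 = 9 h 7 min; less 45 min break → 8 h 22 min
Sun: 08:54–19:58 = 11 h 4 min; less 45 min break → 10 h 19 min
Total worked: 51 h 28 min = 3088 min.
Regular 40 h 0 min = 2400 min at $26.50/h; overtime 11 h 28 min = 688 min at $39.75/h.
Pay = (2400 × $26.50 + 688 × $39.75) ÷ 60 = $1515.80.

$1515.80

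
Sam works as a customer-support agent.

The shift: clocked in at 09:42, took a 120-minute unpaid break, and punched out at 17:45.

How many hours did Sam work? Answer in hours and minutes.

6 h 3 min

The shift: 09:42–17:45 = 8 h 3 min; less 120 min break → 6 h 3 min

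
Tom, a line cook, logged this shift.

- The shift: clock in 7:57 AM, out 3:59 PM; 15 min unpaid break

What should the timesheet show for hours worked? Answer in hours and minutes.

7 h 47 min

The shift: 7:57 AM–3:59 PM = 8 h 2 min; less 15 min break → 7 h 47 min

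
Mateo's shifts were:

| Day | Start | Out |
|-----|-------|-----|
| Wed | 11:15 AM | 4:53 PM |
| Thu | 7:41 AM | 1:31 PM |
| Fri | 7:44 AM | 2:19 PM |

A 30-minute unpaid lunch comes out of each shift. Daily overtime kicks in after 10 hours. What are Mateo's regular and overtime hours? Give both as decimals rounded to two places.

Wed: 11:15 AM–4:53 PM = 5 h 38 min; less 30 min break → 5 h 8 min
Thu: 7:41 AM–1:31 PM = 5 h 50 min; less 30 min break → 5 h 20 min
Fri: 7:44 AM–2:19 PM = 6 h 35 min; less 30 min break → 6 h 5 min
Wed reg 5 h 8 min / OT 0 h 0 min; Thu reg 5 h 20 min / OT 0 h 0 min; Fri reg 6 h 5 min / OT 0 h 0 min.
Totals: regular 16 h 33 min, overtime 0 h 0 min.

Regular 16.55 hours, overtime 0.00 hours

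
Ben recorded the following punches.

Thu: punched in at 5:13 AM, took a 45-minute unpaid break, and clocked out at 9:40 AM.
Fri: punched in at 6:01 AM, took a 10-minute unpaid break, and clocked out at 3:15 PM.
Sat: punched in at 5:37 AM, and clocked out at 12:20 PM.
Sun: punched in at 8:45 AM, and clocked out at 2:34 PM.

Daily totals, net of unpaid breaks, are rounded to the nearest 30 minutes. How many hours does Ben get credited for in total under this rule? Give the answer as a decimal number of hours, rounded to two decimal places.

Thu: 5:13 AM–9:40 AM = 4 h 27 min − 45 min = 3 h 42 min → rounds to 3 h 30 min
Fri: 6:01 AM–3:15 PM = 9 h 14 min − 10 min = 9 h 4 min → rounds to 9 h 0 min
Sat: 5:37 AM–12:20 PM = 6 h 43 min → rounds to 6 h 30 min
Sun: 8:45 AM–2:34 PM = 5 h 49 min → rounds to 6 h 0 min
Total credited: 25 h 0 min.

25.00 hours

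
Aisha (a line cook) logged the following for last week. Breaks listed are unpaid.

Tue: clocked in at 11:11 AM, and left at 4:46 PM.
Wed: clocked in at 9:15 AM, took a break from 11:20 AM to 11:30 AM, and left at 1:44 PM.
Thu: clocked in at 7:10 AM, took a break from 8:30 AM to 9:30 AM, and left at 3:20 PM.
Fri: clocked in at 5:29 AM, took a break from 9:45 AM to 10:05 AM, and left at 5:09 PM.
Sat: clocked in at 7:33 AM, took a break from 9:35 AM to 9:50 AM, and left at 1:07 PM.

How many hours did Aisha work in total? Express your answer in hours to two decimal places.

33.72 hours

Tue: 11:11 AM–4:46 PM = 5 h 35 min
Wed: 9:15 AM–1:44 PM = 4 h 29 min; less 10 min break → 4 h 19 min
Thu: 7:10 AM–3:20 PM = 8 h 10 min; less 60 min break → 7 h 10 min
Fri: 5:29 AM–5:09 PM = 11 h 40 min; less 20 min break → 11 h 20 min
Sat: 7:33 AM–1:07 PM = 5 h 34 min; less 15 min break → 5 h 19 min
Total: 5 h 35 min + 4 h 19 min + 7 h 10 min + 11 h 20 min + 5 h 19 min = 33 h 43 min.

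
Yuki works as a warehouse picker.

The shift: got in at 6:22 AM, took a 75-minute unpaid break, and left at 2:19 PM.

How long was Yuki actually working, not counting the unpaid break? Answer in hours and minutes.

6 h 42 min

The shift: 6:22 AM–2:19 PM = 7 h 57 min; less 75 min break → 6 h 42 min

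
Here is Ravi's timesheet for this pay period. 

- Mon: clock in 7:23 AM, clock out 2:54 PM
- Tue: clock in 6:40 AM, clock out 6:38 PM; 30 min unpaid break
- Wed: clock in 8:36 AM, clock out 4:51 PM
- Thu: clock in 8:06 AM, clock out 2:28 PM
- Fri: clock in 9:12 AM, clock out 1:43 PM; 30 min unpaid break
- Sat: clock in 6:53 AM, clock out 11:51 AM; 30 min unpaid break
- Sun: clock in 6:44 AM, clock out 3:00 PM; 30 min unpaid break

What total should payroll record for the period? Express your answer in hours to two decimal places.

49.85 hours

Mon: 7:23 AM–2:54 PM = 7 h 31 min
Tue: 6:40 AM–6:38 PM = 11 h 58 min; less 30 min break → 11 h 28 min
Wed: 8:36 AM–4:51 PM = 8 h 15 min
Thu: 8:06 AM–2:28 PM = 6 h 22 min
Fri: 9:12 AM–1:43 PM = 4 h 31 min; less 30 min break → 4 h 1 min
Sat: 6:53 AM–11:51 AM = 4 h 58 min; less 30 min break → 4 h 28 min
Sun: 6:44 AM–3:00 PM = 8 h 16 min; less 30 min break → 7 h 46 min
Total: 7 h 31 min + 11 h 28 min + 8 h 15 min + 6 h 22 min + 4 h 1 min + 4 h 28 min + 7 h 46 min = 49 h 51 min.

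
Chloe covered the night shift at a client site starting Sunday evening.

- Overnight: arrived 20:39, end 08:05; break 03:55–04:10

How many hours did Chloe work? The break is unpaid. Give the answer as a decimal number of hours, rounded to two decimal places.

11.18 hours

Overnight: 20:39 → midnight = 3 h 21 min; midnight → 08:05 = 8 h 5 min; span 11 h 26 min; less 15 min break → 11 h 11 min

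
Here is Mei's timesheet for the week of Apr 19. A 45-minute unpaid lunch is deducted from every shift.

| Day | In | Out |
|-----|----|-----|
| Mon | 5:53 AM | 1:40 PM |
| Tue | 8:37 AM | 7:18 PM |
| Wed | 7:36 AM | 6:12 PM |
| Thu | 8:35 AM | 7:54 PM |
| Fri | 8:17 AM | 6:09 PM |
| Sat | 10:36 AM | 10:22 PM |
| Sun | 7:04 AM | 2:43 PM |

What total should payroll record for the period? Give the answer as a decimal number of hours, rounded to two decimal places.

Mon: 5:53 AM–1:40 PM = 7 h 47 min; less 45 min break → 7 h 2 min
Tue: 8:37 AM–7:18 PM = 10 h 41 min; less 45 min break → 9 h 56 min
Wed: 7:36 AM–6:12 PM = 10 h 36 min; less 45 min break → 9 h 51 min
Thu: 8:35 AM–7:54 PM = 11 h 19 min; less 45 min break → 10 h 34 min
Fri: 8:17 AM–6:09 PM = 9 h 52 min; less 45 min break → 9 h 7 min
Sat: 10:36 AM–10:22 PM = 11 h 46 min; less 45 min break → 11 h 1 min
Sun: 7:04 AM–2:43 PM = 7 h 39 min; less 45 min break → 6 h 54 min
Total: 7 h 2 min + 9 h 56 min + 9 h 51 min + 10 h 34 min + 9 h 7 min + 11 h 1 min + 6 h 54 min = 64 h 25 min.

64.42 hours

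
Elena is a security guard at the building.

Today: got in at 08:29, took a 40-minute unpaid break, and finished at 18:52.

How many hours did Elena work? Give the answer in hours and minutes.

9 h 43 min

Today: 08:29–18:52 = 10 h 23 min; less 40 min break → 9 h 43 min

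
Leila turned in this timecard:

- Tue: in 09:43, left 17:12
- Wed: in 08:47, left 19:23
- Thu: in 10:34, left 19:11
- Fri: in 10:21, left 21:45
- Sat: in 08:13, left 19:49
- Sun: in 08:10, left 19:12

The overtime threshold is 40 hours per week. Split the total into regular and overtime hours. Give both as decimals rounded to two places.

Tue: 09:43–17:12 = 7 h 29 min
Wed: 08:47–19:23 = 10 h 36 min
Thu: 10:34–19:11 = 8 h 37 min
Fri: 10:21–21:45 = 11 h 24 min
Sat: 08:13–19:49 = 11 h 36 min
Sun: 08:10–19:12 = 11 h 2 min
Total worked: 60 h 44 min = 60.73 h.
Threshold 40 h → overtime 20 h 44 min, regular 40 h 0 min.

Regular 40.00 hours, overtime 20.73 hours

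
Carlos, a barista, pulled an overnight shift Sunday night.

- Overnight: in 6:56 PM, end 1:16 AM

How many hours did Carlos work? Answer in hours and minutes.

Overnight: 6:56 PM → midnight = 5 h 4 min; midnight → 1:16 AM = 1 h 16 min; span 6 h 20 min

6 h 20 min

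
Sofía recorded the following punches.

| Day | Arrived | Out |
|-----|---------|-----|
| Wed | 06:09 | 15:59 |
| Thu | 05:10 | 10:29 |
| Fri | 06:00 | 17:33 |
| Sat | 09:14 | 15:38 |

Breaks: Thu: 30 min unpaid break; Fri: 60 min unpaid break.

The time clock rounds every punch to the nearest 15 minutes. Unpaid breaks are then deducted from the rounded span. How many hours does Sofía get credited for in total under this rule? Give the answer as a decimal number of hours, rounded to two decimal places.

Wed: in 06:09→06:15, out 15:59→16:00; 9 h 45 min
Thu: in 05:10→05:15, out 10:29→10:30; 5 h 15 min − 30 min = 4 h 45 min
Fri: in 06:00→06:00, out 17:33→17:30; 11 h 30 min − 60 min = 10 h 30 min
Sat: in 09:14→09:15, out 15:38→15:45; 6 h 30 min
Total credited: 31 h 30 min.

31.50 hours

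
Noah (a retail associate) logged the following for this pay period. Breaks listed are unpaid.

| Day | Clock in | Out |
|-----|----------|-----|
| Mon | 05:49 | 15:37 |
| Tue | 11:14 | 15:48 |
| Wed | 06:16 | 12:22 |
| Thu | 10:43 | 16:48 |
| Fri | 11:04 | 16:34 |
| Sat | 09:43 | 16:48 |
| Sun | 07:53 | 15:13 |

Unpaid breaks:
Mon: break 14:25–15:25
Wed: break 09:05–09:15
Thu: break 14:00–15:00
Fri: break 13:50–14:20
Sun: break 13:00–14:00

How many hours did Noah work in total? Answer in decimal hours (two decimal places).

Mon: 05:49–15:37 = 9 h 48 min; less 60 min break → 8 h 48 min
Tue: 11:14–15:48 = 4 h 34 min
Wed: 06:16–12:22 = 6 h 6 min; less 10 min break → 5 h 56 min
Thu: 10:43–16:48 = 6 h 5 min; less 60 min break → 5 h 5 min
Fri: 11:04–16:34 = 5 h 30 min; less 30 min break → 5 h 0 min
Sat: 09:43–16:48 = 7 h 5 min
Sun: 07:53–15:13 = 7 h 20 min; less 60 min break → 6 h 20 min
Total: 8 h 48 min + 4 h 34 min + 5 h 56 min + 5 h 5 min + 5 h 0 min + 7 h 5 min + 6 h 20 min = 42 h 48 min.

42.80 hours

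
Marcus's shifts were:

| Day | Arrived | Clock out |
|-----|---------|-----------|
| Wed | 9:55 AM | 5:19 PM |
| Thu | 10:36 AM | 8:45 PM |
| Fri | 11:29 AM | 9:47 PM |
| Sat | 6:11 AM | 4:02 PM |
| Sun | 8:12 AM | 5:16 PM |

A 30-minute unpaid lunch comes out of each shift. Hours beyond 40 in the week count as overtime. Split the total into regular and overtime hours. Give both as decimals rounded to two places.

Regular 40.00 hours, overtime 4.27 hours

Wed: 9:55 AM–5:19 PM = 7 h 24 min; less 30 min break → 6 h 54 min
Thu: 10:36 AM–8:45 PM = 10 h 9 min; less 30 min break → 9 h 39 min
Fri: 11:29 AM–9:47 PM = 10 h 18 min; less 30 min break → 9 h 48 min
Sat: 6:11 AM–4:02 PM = 9 h 51 min; less 30 min break → 9 h 21 min
Sun: 8:12 AM–5:16 PM = 9 h 4 min; less 30 min break → 8 h 34 min
Total worked: 44 h 16 min = 44.27 h.
Threshold 40 h → overtime 4 h 16 min, regular 40 h 0 min.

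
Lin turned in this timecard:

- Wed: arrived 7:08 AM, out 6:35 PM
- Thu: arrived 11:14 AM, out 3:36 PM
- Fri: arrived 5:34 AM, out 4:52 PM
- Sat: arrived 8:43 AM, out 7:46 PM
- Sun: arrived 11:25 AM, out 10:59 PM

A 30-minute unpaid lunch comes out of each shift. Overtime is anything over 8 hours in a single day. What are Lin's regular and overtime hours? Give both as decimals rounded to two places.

Wed: 7:08 AM–6:35 PM = 11 h 27 min; less 30 min break → 10 h 57 min
Thu: 11:14 AM–3:36 PM = 4 h 22 min; less 30 min break → 3 h 52 min
Fri: 5:34 AM–4:52 PM = 11 h 18 min; less 30 min break → 10 h 48 min
Sat: 8:43 AM–7:46 PM = 11 h 3 min; less 30 min break → 10 h 33 min
Sun: 11:25 AM–10:59 PM = 11 h 34 min; less 30 min break → 11 h 4 min
Wed reg 8 h 0 min / OT 2 h 57 min; Thu reg 3 h 52 min / OT 0 h 0 min; Fri reg 8 h 0 min / OT 2 h 48 min; Sat reg 8 h 0 min / OT 2 h 33 min; Sun reg 8 h 0 min / OT 3 h 4 min.
Totals: regular 35 h 52 min, overtime 11 h 22 min.

Regular 35.87 hours, overtime 11.37 hours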